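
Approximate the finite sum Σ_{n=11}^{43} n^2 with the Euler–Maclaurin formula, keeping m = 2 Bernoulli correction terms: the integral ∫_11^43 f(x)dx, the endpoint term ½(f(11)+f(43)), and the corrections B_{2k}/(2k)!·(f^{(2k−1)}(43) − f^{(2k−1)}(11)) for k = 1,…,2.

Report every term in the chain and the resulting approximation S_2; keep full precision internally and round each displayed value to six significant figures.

∫_11^43 x^2 dx evaluates to 26058.7.
Endpoint term: (f(11) + f(43))/2 = (121.000 + 1849.00)/2 = 985.000.
Integral + boundary = 27043.7.
Order-1 term: 1/12 · (86.0000 − 22.0000) = 5.33333.
After k=1: 27049.0.
Order-2 term: −1/720 · (0.00000 − 0.00000) = 0.00000.

S_2 ≈ 27049.0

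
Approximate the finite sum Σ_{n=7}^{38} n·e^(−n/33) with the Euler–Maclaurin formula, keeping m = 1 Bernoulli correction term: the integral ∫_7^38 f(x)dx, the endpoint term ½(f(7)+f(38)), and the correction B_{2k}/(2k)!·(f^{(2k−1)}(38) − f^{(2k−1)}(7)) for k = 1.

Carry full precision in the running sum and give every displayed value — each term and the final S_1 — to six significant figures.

Integral: ∫_7^38 x·e^(−x/33) dx = 326.947.
½[f(7) + f(38)] = ½[5.66207 + 12.0140] = 8.83802.
Running total after boundary: 335.785.
Correction k=1: B_{2}/2! · (f^{(1)}(38) − f^{(1)}(7)) = 1/12 · (-0.0479026 − 0.637289) = -0.0570993.

S_1 ≈ 335.728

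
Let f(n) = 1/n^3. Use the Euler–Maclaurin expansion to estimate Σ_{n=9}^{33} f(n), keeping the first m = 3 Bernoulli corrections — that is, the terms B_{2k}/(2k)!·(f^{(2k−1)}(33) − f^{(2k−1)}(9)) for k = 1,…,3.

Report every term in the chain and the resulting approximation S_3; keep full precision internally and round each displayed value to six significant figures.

The integral term ∫_9^33 1/x^3 dx = 0.00571370.
Endpoint term: (f(9) + f(33))/2 = (0.00137174 + 2.78265e-05)/2 = 0.000699784.
Integral + boundary = 0.00641349.
Order-1 term: 1/12 · (-2.52968e-06 − (-0.000457247)) = 3.78931e-05.
Running total after k=1: 0.00645138.
Order-2 term: −1/720 · (-4.64588e-08 − (-0.000112901)) = -1.56742e-07.
Running total after k=2: 0.00645122.
Order-3 term: 1/30240 · (-1.79180e-09 − (-5.85410e-05)) = 1.93582e-09.

S_3 ≈ 0.00645123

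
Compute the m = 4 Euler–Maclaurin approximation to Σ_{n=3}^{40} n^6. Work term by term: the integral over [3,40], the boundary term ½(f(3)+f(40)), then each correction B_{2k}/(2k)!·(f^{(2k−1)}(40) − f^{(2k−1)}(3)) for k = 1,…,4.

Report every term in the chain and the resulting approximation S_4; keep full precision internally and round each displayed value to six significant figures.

The integral term ∫_3^40 x^6 dx = 2.34057e+10.
Boundary: ½(f(3) + f(40)) = ½(729.000 + 4.09600e+09) = 2.04800e+09.
So far: 2.54537e+10.
Order-1 term: 1/12 · (6.14400e+08 − 1458.00) = 5.11999e+07.
After k=1: 2.55049e+10.
Order-2 term: −1/720 · (7.68000e+06 − 3240.00) = -10662.2.
After k=2: 2.55049e+10.
Order-3 term: 1/30240 · (28800.0 − 2160.00) = 0.880952.
After k=3: 2.55049e+10.
Order-4 term: −1/1209600 · (0.00000 − 0.00000) = 0.00000.

S_4 ≈ 2.55049e+10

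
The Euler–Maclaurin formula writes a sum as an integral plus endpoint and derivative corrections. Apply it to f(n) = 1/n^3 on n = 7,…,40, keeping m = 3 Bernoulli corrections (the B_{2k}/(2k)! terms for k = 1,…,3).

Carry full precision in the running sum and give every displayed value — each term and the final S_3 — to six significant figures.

S_3 ≈ 0.0114605

Integral: ∫_7^40 1/x^3 dx = 0.00989158.
½[f(7) + f(40)] = ½[0.00291545 + 1.56250e-05] = 0.00146554.
So far: 0.0113571.
Order-1 term: 1/12 · (-1.17187e-06 − (-0.00124948)) = 0.000104026.
Partial sum through k=1: 0.0114611.
Order-2 term: −1/720 · (-1.46484e-08 − (-0.000509992)) = -7.08301e-07.
Partial sum through k=2: 0.0114604.
Order-3 term: 1/30240 · (-3.84521e-10 − (-0.000437136)) = 1.44555e-08.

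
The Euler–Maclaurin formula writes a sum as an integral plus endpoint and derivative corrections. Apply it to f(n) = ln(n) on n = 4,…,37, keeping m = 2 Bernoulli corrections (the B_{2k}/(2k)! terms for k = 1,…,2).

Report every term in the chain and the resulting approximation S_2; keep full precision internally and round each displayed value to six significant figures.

S_2 ≈ 97.5389

∫_4^37 ln(x) dx evaluates to 95.0588.
Endpoint term: (f(4) + f(37))/2 = (1.38629 + 3.61092)/2 = 2.49861.
So far: 97.5574.
k=1: B_{2}/(2)! × [f^{(1)}(37) − f^{(1)}(4)] = 1/12 × (0.0270270 − 0.250000) = -0.0185811.
Running total after k=1: 97.5388.
k=2: B_{4}/(4)! × [f^{(3)}(37) − f^{(3)}(4)] = −1/720 × (3.94843e-05 − 0.0312500) = 4.33479e-05.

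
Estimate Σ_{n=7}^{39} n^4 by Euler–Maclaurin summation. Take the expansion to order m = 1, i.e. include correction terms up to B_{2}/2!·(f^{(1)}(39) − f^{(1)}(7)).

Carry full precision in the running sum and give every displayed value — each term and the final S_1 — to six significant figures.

Integral: ∫_7^39 x^4 dx = 1.80415e+07.
Endpoint term: (f(7) + f(39))/2 = (2401.00 + 2.31344e+06)/2 = 1.15792e+06.
So far: 1.91994e+07.
Correction k=1: B_{2}/2! · (f^{(1)}(39) − f^{(1)}(7)) = 1/12 · (237276 − 1372.00) = 19658.7.

S_1 ≈ 1.92191e+07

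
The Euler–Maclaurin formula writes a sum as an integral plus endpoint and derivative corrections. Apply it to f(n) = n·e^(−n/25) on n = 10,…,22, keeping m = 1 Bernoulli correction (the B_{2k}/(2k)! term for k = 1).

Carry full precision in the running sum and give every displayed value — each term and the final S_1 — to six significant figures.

Integral: ∫_10^22 x·e^(−x/25) dx = 99.1601.
Boundary: ½(f(10) + f(22)) = ½(6.70320 + 9.12522) = 7.91421.
Integral + boundary = 107.074.
Order-1 term: 1/12 · (0.0497739 − 0.402192) = -0.0293682.

S_1 ≈ 107.045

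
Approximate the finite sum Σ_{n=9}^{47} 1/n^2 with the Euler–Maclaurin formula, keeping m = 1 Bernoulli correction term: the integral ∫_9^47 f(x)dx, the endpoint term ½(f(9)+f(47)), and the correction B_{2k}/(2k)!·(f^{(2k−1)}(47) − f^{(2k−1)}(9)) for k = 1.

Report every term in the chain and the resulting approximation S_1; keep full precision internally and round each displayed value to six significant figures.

∫_9^47 1/x^2 dx evaluates to 0.0898345.
Boundary: ½(f(9) + f(47)) = ½(0.0123457 + 0.000452694) = 0.00639919.
Running total after boundary: 0.0962337.
Order-1 term: 1/12 · (-1.92636e-05 − (-0.00274348)) = 0.000227018.

S_1 ≈ 0.0964607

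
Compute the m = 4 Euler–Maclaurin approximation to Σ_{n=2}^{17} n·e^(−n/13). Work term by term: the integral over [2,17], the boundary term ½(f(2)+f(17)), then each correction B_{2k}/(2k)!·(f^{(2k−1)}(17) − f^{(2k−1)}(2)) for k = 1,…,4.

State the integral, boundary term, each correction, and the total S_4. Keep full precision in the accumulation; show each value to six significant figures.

Integral: ∫_2^17 x·e^(−x/13) dx = 61.7208.
½[f(2) + f(17)] = ½[1.71481 + 4.59754] = 3.15617.
So far: 64.8770.
Correction k=1: B_{2}/2! · (f^{(1)}(17) − f^{(1)}(2)) = 1/12 · (-0.0832134 − 0.725496) = -0.0673924.
Partial sum through k=1: 64.8096.
Correction k=2: B_{4}/4! · (f^{(3)}(17) − f^{(3)}(2)) = −1/720 · (0.00270813 − 0.0144397) = 1.62938e-05.
Partial sum through k=2: 64.8096.
Correction k=3: B_{6}/6! · (f^{(5)}(17) − f^{(5)}(2)) = 1/30240 · (3.49624e-05 − 0.000145482) = -3.65475e-09.
Partial sum through k=3: 64.8096.
Correction k=4: B_{8}/8! · (f^{(7)}(17) − f^{(7)}(2)) = −1/1209600 · (3.18937e-07 − 1.21611e-06) = 7.41709e-13.

S_4 ≈ 64.8096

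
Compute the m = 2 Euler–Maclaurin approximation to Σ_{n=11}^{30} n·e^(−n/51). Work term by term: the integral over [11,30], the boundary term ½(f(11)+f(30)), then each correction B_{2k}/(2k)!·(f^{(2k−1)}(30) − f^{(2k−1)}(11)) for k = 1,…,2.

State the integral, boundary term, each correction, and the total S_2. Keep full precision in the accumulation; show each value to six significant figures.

The integral term ∫_11^30 x·e^(−x/51) dx = 254.564.
½[f(11) + f(30)] = ½[8.86587 + 16.6592] = 12.7625.
Integral + boundary = 267.326.
Correction k=1: B_{2}/2! · (f^{(1)}(30) − f^{(1)}(11)) = 1/12 · (0.228656 − 0.632148) = -0.0336243.
Running total after k=1: 267.293.
Correction k=2: B_{4}/4! · (f^{(3)}(30) − f^{(3)}(11)) = −1/720 · (0.000514905 − 0.000862793) = 4.83177e-07.

S_2 ≈ 267.293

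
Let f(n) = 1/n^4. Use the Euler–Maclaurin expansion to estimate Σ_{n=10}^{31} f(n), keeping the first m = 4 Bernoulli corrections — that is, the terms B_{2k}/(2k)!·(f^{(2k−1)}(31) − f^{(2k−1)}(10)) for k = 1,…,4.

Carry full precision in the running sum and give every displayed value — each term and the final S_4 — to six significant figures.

Integral: ∫_10^31 1/x^4 dx = 0.000322144.
Boundary: ½(f(10) + f(31)) = ½(0.000100000 + 1.08281e-06) = 5.05414e-05.
Integral + boundary = 0.000372686.
Correction k=1: B_{2}/2! · (f^{(1)}(31) − f^{(1)}(10)) = 1/12 · (-1.39718e-07 − (-4.00000e-05)) = 3.32169e-06.
Partial sum through k=1: 0.000376007.
Correction k=2: B_{4}/4! · (f^{(3)}(31) − f^{(3)}(10)) = −1/720 · (-4.36164e-09 − (-1.20000e-05)) = -1.66606e-08.
Partial sum through k=2: 0.000375991.
Correction k=3: B_{6}/6! · (f^{(5)}(31) − f^{(5)}(10)) = 1/30240 · (-2.54164e-10 − (-6.72000e-06)) = 2.22214e-10.
Partial sum through k=3: 0.000375991.
Correction k=4: B_{8}/8! · (f^{(7)}(31) − f^{(7)}(10)) = −1/1209600 · (-2.38031e-11 − (-6.04800e-06)) = -4.99998e-12.

S_4 ≈ 0.000375991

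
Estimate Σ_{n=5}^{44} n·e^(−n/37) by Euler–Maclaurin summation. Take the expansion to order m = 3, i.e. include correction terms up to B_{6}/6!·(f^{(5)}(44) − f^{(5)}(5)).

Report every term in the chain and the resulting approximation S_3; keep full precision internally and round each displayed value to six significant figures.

∫_5^44 x·e^(−x/37) dx evaluates to 445.080.
Endpoint term: (f(5) + f(44))/2 = (4.36799 + 13.3966)/2 = 8.88229.
Integral + boundary = 453.963.
Correction k=1: B_{2}/2! · (f^{(1)}(44) − f^{(1)}(5)) = 1/12 · (-0.0576021 − 0.755544) = -0.0677622.
Running total after k=1: 453.895.
Correction k=2: B_{4}/4! · (f^{(3)}(44) − f^{(3)}(5)) = −1/720 · (0.000402728 − 0.00182815) = 1.97976e-06.
Running total after k=2: 453.895.
Correction k=3: B_{6}/6! · (f^{(5)}(44) − f^{(5)}(5)) = 1/30240 · (6.19088e-07 − 2.26765e-06) = -5.45158e-11.

S_3 ≈ 453.895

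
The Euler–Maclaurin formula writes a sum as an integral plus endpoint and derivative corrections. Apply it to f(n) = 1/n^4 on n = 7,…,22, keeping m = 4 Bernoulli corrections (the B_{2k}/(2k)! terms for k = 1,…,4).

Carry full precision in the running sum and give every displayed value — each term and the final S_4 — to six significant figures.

Integral: ∫_7^22 1/x^4 dx = 0.000940513.
½[f(7) + f(22)] = ½[0.000416493 + 4.26883e-06] = 0.000210381.
Integral + boundary = 0.00115089.
Order-1 term: 1/12 · (-7.76152e-07 − (-0.000237996)) = 1.97683e-05.
Partial sum through k=1: 0.00117066.
Order-2 term: −1/720 · (-4.81086e-08 − (-0.000145712)) = -2.02311e-07.
Partial sum through k=2: 0.00117046.
Order-3 term: 1/30240 · (-5.56628e-09 − (-0.000166528)) = 5.50669e-09.
Partial sum through k=3: 0.00117047.
Order-4 term: −1/1209600 · (-1.03505e-09 − (-0.000305868)) = -2.52866e-10.

S_4 ≈ 0.00117046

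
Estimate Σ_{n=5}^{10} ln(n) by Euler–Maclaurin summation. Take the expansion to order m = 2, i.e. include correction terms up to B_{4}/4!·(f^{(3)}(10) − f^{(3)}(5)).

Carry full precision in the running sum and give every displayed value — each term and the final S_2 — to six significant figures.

∫_5^10 ln(x) dx evaluates to 9.97866.
½[f(5) + f(10)] = ½[1.60944 + 2.30259] = 1.95601.
So far: 11.9347.
Order-1 term: 1/12 · (0.100000 − 0.200000) = -0.00833333.
Running total after k=1: 11.9263.
Order-2 term: −1/720 · (0.00200000 − 0.0160000) = 1.94444e-05.

S_2 ≈ 11.9264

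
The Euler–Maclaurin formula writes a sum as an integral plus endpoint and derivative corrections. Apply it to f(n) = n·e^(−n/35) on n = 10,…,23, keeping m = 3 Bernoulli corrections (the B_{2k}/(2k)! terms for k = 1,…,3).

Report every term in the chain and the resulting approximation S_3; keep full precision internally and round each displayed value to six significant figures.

∫_10^23 x·e^(−x/35) dx evaluates to 131.367.
Boundary: ½(f(10) + f(23)) = ½(7.51477 + 11.9216) = 9.71818.
Integral + boundary = 141.085.
k=1: B_{2}/(2)! × [f^{(1)}(23) − f^{(1)}(10)] = 1/12 × (0.177713 − 0.536769) = -0.0299214.
After k=1: 141.055.
k=2: B_{4}/(4)! × [f^{(3)}(23) − f^{(3)}(10)] = −1/720 × (0.000991325 − 0.00166508) = 9.35772e-07.
After k=2: 141.055.
k=3: B_{6}/(6)! × [f^{(5)}(23) − f^{(5)}(10)] = 1/30240 × (1.50006e-06 − 2.36080e-06) = -2.84636e-11.

S_3 ≈ 141.055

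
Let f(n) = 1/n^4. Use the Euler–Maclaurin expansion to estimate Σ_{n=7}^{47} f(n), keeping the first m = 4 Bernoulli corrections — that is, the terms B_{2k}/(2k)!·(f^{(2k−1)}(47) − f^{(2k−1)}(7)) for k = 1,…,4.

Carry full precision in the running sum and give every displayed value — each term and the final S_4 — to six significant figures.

∫_7^47 1/x^4 dx evaluates to 0.000968607.
Boundary: ½(f(7) + f(47)) = ½(0.000416493 + 2.04931e-07) = 0.000208349.
So far: 0.00117696.
Order-1 term: 1/12 · (-1.74410e-08 − (-0.000237996)) = 1.98316e-05.
Partial sum through k=1: 0.00119679.
Order-2 term: −1/720 · (-2.36862e-10 − (-0.000145712)) = -2.02377e-07.
Partial sum through k=2: 0.00119658.
Order-3 term: 1/30240 · (-6.00466e-12 − (-0.000166528)) = 5.50687e-09.
Partial sum through k=3: 0.00119659.
Order-4 term: −1/1209600 · (-2.44644e-13 − (-0.000305868)) = -2.52867e-10.

S_4 ≈ 0.00119659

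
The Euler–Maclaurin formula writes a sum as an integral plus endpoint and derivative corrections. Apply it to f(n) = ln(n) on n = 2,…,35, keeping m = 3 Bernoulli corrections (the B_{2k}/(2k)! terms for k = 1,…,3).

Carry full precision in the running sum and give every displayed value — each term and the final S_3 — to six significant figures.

Integral: ∫_2^35 ln(x) dx = 90.0509.
Boundary: ½(f(2) + f(35)) = ½(0.693147 + 3.55535) = 2.12425.
Running total after boundary: 92.1751.
Correction k=1: B_{2}/2! · (f^{(1)}(35) − f^{(1)}(2)) = 1/12 · (0.0285714 − 0.500000) = -0.0392857.
Running total after k=1: 92.1358.
Correction k=2: B_{4}/4! · (f^{(3)}(35) − f^{(3)}(2)) = −1/720 · (4.66472e-05 − 0.250000) = 0.000347157.
Running total after k=2: 92.1362.
Correction k=3: B_{6}/6! · (f^{(5)}(35) − f^{(5)}(2)) = 1/30240 · (4.56952e-07 − 0.750000) = -2.48016e-05.

S_3 ≈ 92.1362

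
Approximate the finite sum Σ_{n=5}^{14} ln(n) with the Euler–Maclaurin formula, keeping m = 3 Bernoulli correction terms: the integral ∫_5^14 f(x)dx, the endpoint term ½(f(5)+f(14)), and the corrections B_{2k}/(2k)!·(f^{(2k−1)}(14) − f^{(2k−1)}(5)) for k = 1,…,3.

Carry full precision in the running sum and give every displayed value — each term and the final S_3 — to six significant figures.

The integral term ∫_5^14 ln(x) dx = 19.8996.
½[f(5) + f(14)] = ½[1.60944 + 2.63906] = 2.12425.
Integral + boundary = 22.0239.
Correction k=1: B_{2}/2! · (f^{(1)}(14) − f^{(1)}(5)) = 1/12 · (0.0714286 − 0.200000) = -0.0107143.
Partial sum through k=1: 22.0131.
Correction k=2: B_{4}/4! · (f^{(3)}(14) − f^{(3)}(5)) = −1/720 · (0.000728863 − 0.0160000) = 2.12099e-05.
Partial sum through k=2: 22.0132.
Correction k=3: B_{6}/6! · (f^{(5)}(14) − f^{(5)}(5)) = 1/30240 · (4.46243e-05 − 0.00768000) = -2.52493e-07.

S_3 ≈ 22.0132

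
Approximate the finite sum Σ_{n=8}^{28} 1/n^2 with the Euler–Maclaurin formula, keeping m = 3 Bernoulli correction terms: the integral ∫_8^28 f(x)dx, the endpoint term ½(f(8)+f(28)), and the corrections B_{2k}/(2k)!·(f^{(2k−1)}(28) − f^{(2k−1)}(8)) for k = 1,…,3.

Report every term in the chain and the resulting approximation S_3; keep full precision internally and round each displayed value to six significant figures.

S_3 ≈ 0.0980529

∫_8^28 1/x^2 dx evaluates to 0.0892857.
½[f(8) + f(28)] = ½[0.0156250 + 0.00127551] = 0.00845026.
Running total after boundary: 0.0977360.
Correction k=1: B_{2}/2! · (f^{(1)}(28) − f^{(1)}(8)) = 1/12 · (-9.11079e-05 − (-0.00390625)) = 0.000317929.
After k=1: 0.0980539.
Correction k=2: B_{4}/4! · (f^{(3)}(28) − f^{(3)}(8)) = −1/720 · (-1.39451e-06 − (-0.000732422)) = -1.01532e-06.
After k=2: 0.0980529.
Correction k=3: B_{6}/6! · (f^{(5)}(28) − f^{(5)}(8)) = 1/30240 · (-5.33613e-08 − (-0.000343323)) = 1.13515e-08.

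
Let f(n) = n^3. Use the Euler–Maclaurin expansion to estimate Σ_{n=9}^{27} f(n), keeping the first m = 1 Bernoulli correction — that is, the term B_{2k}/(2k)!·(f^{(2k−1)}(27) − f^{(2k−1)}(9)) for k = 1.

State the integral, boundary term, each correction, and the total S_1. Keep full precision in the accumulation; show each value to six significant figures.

∫_9^27 x^3 dx evaluates to 131220.
Endpoint term: (f(9) + f(27))/2 = (729.000 + 19683.0)/2 = 10206.0.
So far: 141426.
Correction k=1: B_{2}/2! · (f^{(1)}(27) − f^{(1)}(9)) = 1/12 · (2187.00 − 243.000) = 162.000.

S_1 ≈ 141588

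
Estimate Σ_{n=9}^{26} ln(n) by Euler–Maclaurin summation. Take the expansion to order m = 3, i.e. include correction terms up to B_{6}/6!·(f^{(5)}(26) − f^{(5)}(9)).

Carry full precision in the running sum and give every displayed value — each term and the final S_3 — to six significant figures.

Integral: ∫_9^26 ln(x) dx = 47.9355.
Endpoint term: (f(9) + f(26))/2 = (2.19722 + 3.25810)/2 = 2.72766.
So far: 50.6631.
Correction k=1: B_{2}/2! · (f^{(1)}(26) − f^{(1)}(9)) = 1/12 · (0.0384615 − 0.111111) = -0.00605413.
Partial sum through k=1: 50.6571.
Correction k=2: B_{4}/4! · (f^{(3)}(26) − f^{(3)}(9)) = −1/720 · (0.000113792 − 0.00274348) = 3.65235e-06.
Partial sum through k=2: 50.6571.
Correction k=3: B_{6}/6! · (f^{(5)}(26) − f^{(5)}(9)) = 1/30240 · (2.01997e-06 − 0.000406442) = -1.33737e-08.

S_3 ≈ 50.6571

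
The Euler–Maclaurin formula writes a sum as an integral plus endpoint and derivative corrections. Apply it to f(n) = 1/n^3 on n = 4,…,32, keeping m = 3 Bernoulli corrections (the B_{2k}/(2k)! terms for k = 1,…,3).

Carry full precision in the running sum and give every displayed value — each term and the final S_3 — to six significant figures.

The integral term ∫_4^32 1/x^3 dx = 0.0307617.
½[f(4) + f(32)] = ½[0.0156250 + 3.05176e-05] = 0.00782776.
So far: 0.0385895.
k=1: B_{2}/(2)! × [f^{(1)}(32) − f^{(1)}(4)] = 1/12 × (-2.86102e-06 − (-0.0117188)) = 0.000976324.
After k=1: 0.0395658.
k=2: B_{4}/(4)! × [f^{(3)}(32) − f^{(3)}(4)] = −1/720 × (-5.58794e-08 − (-0.0146484)) = -2.03450e-05.
After k=2: 0.0395455.
k=3: B_{6}/(6)! × [f^{(5)}(32) − f^{(5)}(4)] = 1/30240 × (-2.29193e-09 − (-0.0384521)) = 1.27157e-06.

S_3 ≈ 0.0395467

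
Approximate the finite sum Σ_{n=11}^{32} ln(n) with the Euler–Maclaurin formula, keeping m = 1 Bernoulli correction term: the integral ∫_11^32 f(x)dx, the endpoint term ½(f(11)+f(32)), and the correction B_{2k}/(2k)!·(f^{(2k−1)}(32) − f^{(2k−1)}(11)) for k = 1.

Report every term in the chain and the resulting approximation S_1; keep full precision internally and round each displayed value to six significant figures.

∫_11^32 ln(x) dx evaluates to 63.5267.
Boundary: ½(f(11) + f(32)) = ½(2.39790 + 3.46574) = 2.93182.
So far: 66.4585.
k=1: B_{2}/(2)! × [f^{(1)}(32) − f^{(1)}(11)] = 1/12 × (0.0312500 − 0.0909091) = -0.00497159.

S_1 ≈ 66.4535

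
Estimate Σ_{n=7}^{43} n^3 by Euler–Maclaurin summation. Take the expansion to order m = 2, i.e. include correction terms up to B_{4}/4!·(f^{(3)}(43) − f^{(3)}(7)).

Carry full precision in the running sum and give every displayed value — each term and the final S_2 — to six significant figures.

S_2 ≈ 894475

The integral term ∫_7^43 x^3 dx = 854100.
Boundary: ½(f(7) + f(43)) = ½(343.000 + 79507.0) = 39925.0.
So far: 894025.
Correction k=1: B_{2}/2! · (f^{(1)}(43) − f^{(1)}(7)) = 1/12 · (5547.00 − 147.000) = 450.000.
Running total after k=1: 894475.
Correction k=2: B_{4}/4! · (f^{(3)}(43) − f^{(3)}(7)) = −1/720 · (6.00000 − 6.00000) = 0.00000.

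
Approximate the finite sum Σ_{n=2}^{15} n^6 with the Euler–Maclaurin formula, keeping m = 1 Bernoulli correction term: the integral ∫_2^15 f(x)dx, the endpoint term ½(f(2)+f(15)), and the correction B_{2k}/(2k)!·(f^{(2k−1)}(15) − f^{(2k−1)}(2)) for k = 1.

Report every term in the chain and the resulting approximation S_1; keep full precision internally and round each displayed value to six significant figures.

S_1 ≈ 3.04835e+07

Integral: ∫_2^15 x^6 dx = 2.44085e+07.
Endpoint term: (f(2) + f(15))/2 = (64.0000 + 1.13906e+07)/2 = 5.69534e+06.
Running total after boundary: 3.01038e+07.
Order-1 term: 1/12 · (4.55625e+06 − 192.000) = 379672.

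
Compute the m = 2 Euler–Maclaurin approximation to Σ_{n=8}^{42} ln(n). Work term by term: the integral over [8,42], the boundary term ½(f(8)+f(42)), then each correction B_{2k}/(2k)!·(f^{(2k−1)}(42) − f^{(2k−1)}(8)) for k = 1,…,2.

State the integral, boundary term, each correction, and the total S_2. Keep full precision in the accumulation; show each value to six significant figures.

S_2 ≈ 109.247

∫_8^42 ln(x) dx evaluates to 106.347.
½[f(8) + f(42)] = ½[2.07944 + 3.73767] = 2.90856.
Running total after boundary: 109.255.
Correction k=1: B_{2}/2! · (f^{(1)}(42) − f^{(1)}(8)) = 1/12 · (0.0238095 − 0.125000) = -0.00843254.
Partial sum through k=1: 109.247.
Correction k=2: B_{4}/4! · (f^{(3)}(42) − f^{(3)}(8)) = −1/720 · (2.69949e-05 − 0.00390625) = 5.38785e-06.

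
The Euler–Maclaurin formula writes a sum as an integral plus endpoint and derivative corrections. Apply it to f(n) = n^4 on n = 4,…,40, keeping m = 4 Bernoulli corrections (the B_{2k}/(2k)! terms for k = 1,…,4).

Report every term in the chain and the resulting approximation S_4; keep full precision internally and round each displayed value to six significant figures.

∫_4^40 x^4 dx evaluates to 2.04798e+07.
Boundary: ½(f(4) + f(40)) = ½(256.000 + 2.56000e+06) = 1.28013e+06.
Integral + boundary = 2.17599e+07.
Order-1 term: 1/12 · (256000 − 256.000) = 21312.0.
Running total after k=1: 2.17812e+07.
Order-2 term: −1/720 · (960.000 − 96.0000) = -1.20000.
Running total after k=2: 2.17812e+07.
Order-3 term: 1/30240 · (0.00000 − 0.00000) = 0.00000.
Running total after k=3: 2.17812e+07.
Order-4 term: −1/1209600 · (0.00000 − 0.00000) = 0.00000.

S_4 ≈ 2.17812e+07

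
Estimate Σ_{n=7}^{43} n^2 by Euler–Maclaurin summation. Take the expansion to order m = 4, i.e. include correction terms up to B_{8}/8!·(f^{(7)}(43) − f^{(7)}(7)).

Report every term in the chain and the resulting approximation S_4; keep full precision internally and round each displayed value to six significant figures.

S_4 ≈ 27343.0

Integral: ∫_7^43 x^2 dx = 26388.0.
Boundary: ½(f(7) + f(43)) = ½(49.0000 + 1849.00) = 949.000.
Integral + boundary = 27337.0.
Correction k=1: B_{2}/2! · (f^{(1)}(43) − f^{(1)}(7)) = 1/12 · (86.0000 − 14.0000) = 6.00000.
Running total after k=1: 27343.0.
Correction k=2: B_{4}/4! · (f^{(3)}(43) − f^{(3)}(7)) = −1/720 · (0.00000 − 0.00000) = 0.00000.
Running total after k=2: 27343.0.
Correction k=3: B_{6}/6! · (f^{(5)}(43) − f^{(5)}(7)) = 1/30240 · (0.00000 − 0.00000) = 0.00000.
Running total after k=3: 27343.0.
Correction k=4: B_{8}/8! · (f^{(7)}(43) − f^{(7)}(7)) = −1/1209600 · (0.00000 − 0.00000) = 0.00000.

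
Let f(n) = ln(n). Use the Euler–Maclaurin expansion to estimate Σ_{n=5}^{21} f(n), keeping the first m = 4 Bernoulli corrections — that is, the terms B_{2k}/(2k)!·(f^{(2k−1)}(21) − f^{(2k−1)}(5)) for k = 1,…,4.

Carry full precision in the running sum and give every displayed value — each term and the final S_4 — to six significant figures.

S_4 ≈ 42.2021

∫_5^21 ln(x) dx evaluates to 39.8878.
Endpoint term: (f(5) + f(21))/2 = (1.60944 + 3.04452)/2 = 2.32698.
Integral + boundary = 42.2148.
Correction k=1: B_{2}/2! · (f^{(1)}(21) − f^{(1)}(5)) = 1/12 · (0.0476190 − 0.200000) = -0.0126984.
Running total after k=1: 42.2021.
Correction k=2: B_{4}/4! · (f^{(3)}(21) − f^{(3)}(5)) = −1/720 · (0.000215959 − 0.0160000) = 2.19223e-05.
Running total after k=2: 42.2021.
Correction k=3: B_{6}/6! · (f^{(5)}(21) − f^{(5)}(5)) = 1/30240 · (5.87645e-06 − 0.00768000) = -2.53774e-07.
Running total after k=3: 42.2021.
Correction k=4: B_{8}/8! · (f^{(7)}(21) − f^{(7)}(5)) = −1/1209600 · (3.99758e-07 − 0.00921600) = 7.61872e-09.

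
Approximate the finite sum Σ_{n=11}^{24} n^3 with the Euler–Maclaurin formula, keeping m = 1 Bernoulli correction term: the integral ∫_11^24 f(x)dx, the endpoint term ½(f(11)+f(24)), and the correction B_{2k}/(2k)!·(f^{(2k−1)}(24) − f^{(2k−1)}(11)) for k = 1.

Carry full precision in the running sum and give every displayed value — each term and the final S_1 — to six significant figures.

S_1 ≈ 86975.0

The integral term ∫_11^24 x^3 dx = 79283.8.
Boundary: ½(f(11) + f(24)) = ½(1331.00 + 13824.0) = 7577.50.
Integral + boundary = 86861.2.
k=1: B_{2}/(2)! × [f^{(1)}(24) − f^{(1)}(11)] = 1/12 × (1728.00 − 363.000) = 113.750.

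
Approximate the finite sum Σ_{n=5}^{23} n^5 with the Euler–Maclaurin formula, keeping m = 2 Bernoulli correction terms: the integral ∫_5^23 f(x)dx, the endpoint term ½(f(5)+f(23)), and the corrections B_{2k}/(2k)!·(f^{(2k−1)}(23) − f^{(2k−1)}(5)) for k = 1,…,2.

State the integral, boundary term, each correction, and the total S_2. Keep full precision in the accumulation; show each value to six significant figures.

S_2 ≈ 2.80061e+07

Integral: ∫_5^23 x^5 dx = 2.46700e+07.
Endpoint term: (f(5) + f(23))/2 = (3125.00 + 6.43634e+06)/2 = 3.21973e+06.
Running total after boundary: 2.78898e+07.
k=1: B_{2}/(2)! × [f^{(1)}(23) − f^{(1)}(5)] = 1/12 × (1.39920e+06 − 3125.00) = 116340.
Partial sum through k=1: 2.80061e+07.
k=2: B_{4}/(4)! × [f^{(3)}(23) − f^{(3)}(5)] = −1/720 × (31740.0 − 1500.00) = -42.0000.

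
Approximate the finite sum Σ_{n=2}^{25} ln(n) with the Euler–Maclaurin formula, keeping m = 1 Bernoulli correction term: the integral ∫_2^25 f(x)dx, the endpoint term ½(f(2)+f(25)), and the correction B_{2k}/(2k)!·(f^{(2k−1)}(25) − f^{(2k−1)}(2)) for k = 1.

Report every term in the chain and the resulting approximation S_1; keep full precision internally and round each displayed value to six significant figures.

The integral term ∫_2^25 ln(x) dx = 56.0856.
Boundary: ½(f(2) + f(25)) = ½(0.693147 + 3.21888) = 1.95601.
So far: 58.0416.
k=1: B_{2}/(2)! × [f^{(1)}(25) − f^{(1)}(2)] = 1/12 × (0.0400000 − 0.500000) = -0.0383333.

S_1 ≈ 58.0033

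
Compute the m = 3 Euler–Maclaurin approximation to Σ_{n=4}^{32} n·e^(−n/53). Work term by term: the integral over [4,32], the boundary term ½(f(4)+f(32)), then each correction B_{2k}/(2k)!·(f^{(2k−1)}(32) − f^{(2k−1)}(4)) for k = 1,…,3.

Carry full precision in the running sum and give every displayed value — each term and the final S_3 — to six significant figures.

S_3 ≈ 348.856

Integral: ∫_4^32 x·e^(−x/53) dx = 338.307.
½[f(4) + f(32)] = ½[3.70922 + 17.4958] = 10.6025.
Integral + boundary = 348.910.
k=1: B_{2}/(2)! × [f^{(1)}(32) − f^{(1)}(4)] = 1/12 × (0.216635 − 0.857321) = -0.0533905.
Partial sum through k=1: 348.856.
k=2: B_{4}/(4)! × [f^{(3)}(32) − f^{(3)}(4)] = −1/720 × (0.000466402 − 0.000965444) = 6.93114e-07.
Partial sum through k=2: 348.856.
k=3: B_{6}/(6)! × [f^{(5)}(32) − f^{(5)}(4)] = 1/30240 × (3.04622e-07 − 5.78741e-07) = -9.06479e-12.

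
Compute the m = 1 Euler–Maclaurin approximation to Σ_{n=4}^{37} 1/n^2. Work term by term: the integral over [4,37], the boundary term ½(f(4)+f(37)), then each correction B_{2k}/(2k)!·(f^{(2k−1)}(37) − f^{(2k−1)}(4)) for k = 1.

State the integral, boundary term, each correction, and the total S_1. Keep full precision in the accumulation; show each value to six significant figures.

Integral: ∫_4^37 1/x^2 dx = 0.222973.
½[f(4) + f(37)] = ½[0.0625000 + 0.000730460] = 0.0316152.
So far: 0.254588.
Correction k=1: B_{2}/2! · (f^{(1)}(37) − f^{(1)}(4)) = 1/12 · (-3.94843e-05 − (-0.0312500)) = 0.00260088.

S_1 ≈ 0.257189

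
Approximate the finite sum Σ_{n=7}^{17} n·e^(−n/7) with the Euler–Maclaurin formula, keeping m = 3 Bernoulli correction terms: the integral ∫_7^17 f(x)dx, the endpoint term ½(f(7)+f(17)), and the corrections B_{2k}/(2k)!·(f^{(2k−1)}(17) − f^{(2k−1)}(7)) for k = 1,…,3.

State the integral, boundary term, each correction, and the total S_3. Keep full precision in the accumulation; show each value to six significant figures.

S_3 ≈ 23.2673

The integral term ∫_7^17 x·e^(−x/7) dx = 21.2409.
½[f(7) + f(17)] = ½[2.57516 + 1.49877] = 2.03696.
So far: 23.2778.
Correction k=1: B_{2}/2! · (f^{(1)}(17) − f^{(1)}(7)) = 1/12 · (-0.125947 − 0.00000) = -0.0104956.
Partial sum through k=1: 23.2673.
Correction k=2: B_{4}/4! · (f^{(3)}(17) − f^{(3)}(7)) = −1/720 · (0.00102814 − 0.0150155) = 1.94269e-05.
Partial sum through k=2: 23.2673.
Correction k=3: B_{6}/6! · (f^{(5)}(17) − f^{(5)}(7)) = 1/30240 · (9.44207e-05 − 0.000612877) = -1.71447e-08.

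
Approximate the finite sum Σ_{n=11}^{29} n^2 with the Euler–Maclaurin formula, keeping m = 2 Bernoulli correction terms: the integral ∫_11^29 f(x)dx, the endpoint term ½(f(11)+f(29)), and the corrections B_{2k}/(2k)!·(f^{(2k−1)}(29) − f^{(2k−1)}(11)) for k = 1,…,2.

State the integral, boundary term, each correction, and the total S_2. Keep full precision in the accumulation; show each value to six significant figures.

The integral term ∫_11^29 x^2 dx = 7686.00.
Boundary: ½(f(11) + f(29)) = ½(121.000 + 841.000) = 481.000.
Running total after boundary: 8167.00.
Order-1 term: 1/12 · (58.0000 − 22.0000) = 3.00000.
After k=1: 8170.00.
Order-2 term: −1/720 · (0.00000 − 0.00000) = 0.00000.

S_2 ≈ 8170.00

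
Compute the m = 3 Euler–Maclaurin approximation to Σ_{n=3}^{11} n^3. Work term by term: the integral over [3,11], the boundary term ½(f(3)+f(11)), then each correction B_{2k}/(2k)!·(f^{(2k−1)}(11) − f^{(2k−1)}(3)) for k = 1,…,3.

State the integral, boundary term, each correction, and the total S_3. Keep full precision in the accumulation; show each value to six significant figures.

The integral term ∫_3^11 x^3 dx = 3640.00.
Endpoint term: (f(3) + f(11))/2 = (27.0000 + 1331.00)/2 = 679.000.
Integral + boundary = 4319.00.
k=1: B_{2}/(2)! × [f^{(1)}(11) − f^{(1)}(3)] = 1/12 × (363.000 − 27.0000) = 28.0000.
Partial sum through k=1: 4347.00.
k=2: B_{4}/(4)! × [f^{(3)}(11) − f^{(3)}(3)] = −1/720 × (6.00000 − 6.00000) = 0.00000.
Partial sum through k=2: 4347.00.
k=3: B_{6}/(6)! × [f^{(5)}(11) − f^{(5)}(3)] = 1/30240 × (0.00000 − 0.00000) = 0.00000.

S_3 ≈ 4347.00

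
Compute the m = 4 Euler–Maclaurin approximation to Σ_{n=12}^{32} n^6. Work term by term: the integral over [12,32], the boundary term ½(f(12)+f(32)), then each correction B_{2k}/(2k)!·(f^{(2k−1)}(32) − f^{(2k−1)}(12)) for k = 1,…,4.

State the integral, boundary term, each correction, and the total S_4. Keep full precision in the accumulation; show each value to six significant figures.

S_4 ≈ 5.45843e+09

Integral: ∫_12^32 x^6 dx = 4.90342e+09.
½[f(12) + f(32)] = ½[2.98598e+06 + 1.07374e+09] = 5.38364e+08.
Integral + boundary = 5.44178e+09.
Order-1 term: 1/12 · (2.01327e+08 − 1.49299e+06) = 1.66528e+07.
Partial sum through k=1: 5.45843e+09.
Order-2 term: −1/720 · (3.93216e+06 − 207360) = -5173.33.
Partial sum through k=2: 5.45843e+09.
Order-3 term: 1/30240 · (23040.0 − 8640.00) = 0.476190.
Partial sum through k=3: 5.45843e+09.
Order-4 term: −1/1209600 · (0.00000 − 0.00000) = 0.00000.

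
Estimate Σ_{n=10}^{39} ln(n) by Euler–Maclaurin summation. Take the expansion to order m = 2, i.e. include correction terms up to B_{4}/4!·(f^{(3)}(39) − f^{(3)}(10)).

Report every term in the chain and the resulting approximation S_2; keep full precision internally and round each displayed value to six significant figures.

Integral: ∫_10^39 ln(x) dx = 90.8531.
½[f(10) + f(39)] = ½[2.30259 + 3.66356] = 2.98307.
Running total after boundary: 93.8361.
k=1: B_{2}/(2)! × [f^{(1)}(39) − f^{(1)}(10)] = 1/12 × (0.0256410 − 0.100000) = -0.00619658.
Partial sum through k=1: 93.8299.
k=2: B_{4}/(4)! × [f^{(3)}(39) − f^{(3)}(10)] = −1/720 × (3.37160e-05 − 0.00200000) = 2.73095e-06.

S_2 ≈ 93.8299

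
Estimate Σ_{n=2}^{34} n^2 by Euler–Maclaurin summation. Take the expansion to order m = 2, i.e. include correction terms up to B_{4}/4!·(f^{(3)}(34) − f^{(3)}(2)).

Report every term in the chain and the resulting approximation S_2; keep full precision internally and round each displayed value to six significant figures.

S_2 ≈ 13684.0

Integral: ∫_2^34 x^2 dx = 13098.7.
½[f(2) + f(34)] = ½[4.00000 + 1156.00] = 580.000.
Integral + boundary = 13678.7.
Correction k=1: B_{2}/2! · (f^{(1)}(34) − f^{(1)}(2)) = 1/12 · (68.0000 − 4.00000) = 5.33333.
Running total after k=1: 13684.0.
Correction k=2: B_{4}/4! · (f^{(3)}(34) − f^{(3)}(2)) = −1/720 · (0.00000 − 0.00000) = 0.00000.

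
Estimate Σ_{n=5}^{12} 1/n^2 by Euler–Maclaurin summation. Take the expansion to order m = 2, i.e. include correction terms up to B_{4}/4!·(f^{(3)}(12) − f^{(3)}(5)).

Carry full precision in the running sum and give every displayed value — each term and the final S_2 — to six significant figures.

S_2 ≈ 0.141365

Integral: ∫_5^12 1/x^2 dx = 0.116667.
Boundary: ½(f(5) + f(12)) = ½(0.0400000 + 0.00694444) = 0.0234722.
Integral + boundary = 0.140139.
Order-1 term: 1/12 · (-0.00115741 − (-0.0160000)) = 0.00123688.
After k=1: 0.141376.
Order-2 term: −1/720 · (-9.64506e-05 − (-0.00768000)) = -1.05327e-05.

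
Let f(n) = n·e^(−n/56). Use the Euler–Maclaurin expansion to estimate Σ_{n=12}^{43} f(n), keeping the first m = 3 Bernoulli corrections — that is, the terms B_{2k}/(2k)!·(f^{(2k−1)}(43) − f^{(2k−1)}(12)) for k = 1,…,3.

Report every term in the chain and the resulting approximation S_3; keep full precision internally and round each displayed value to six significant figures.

∫_12^43 x·e^(−x/56) dx evaluates to 501.053.
½[f(12) + f(43)] = ½[9.68541 + 19.9523] = 14.8188.
So far: 515.872.
k=1: B_{2}/(2)! × [f^{(1)}(43) − f^{(1)}(12)] = 1/12 × (0.107716 − 0.634164) = -0.0438707.
After k=1: 515.828.
k=2: B_{4}/(4)! × [f^{(3)}(43) − f^{(3)}(12)] = −1/720 × (0.000330271 − 0.000716964) = 5.37074e-07.
After k=2: 515.828.
k=3: B_{6}/(6)! × [f^{(5)}(43) − f^{(5)}(12)] = 1/30240 × (1.99679e-07 − 3.92764e-07) = -6.38509e-12.

S_3 ≈ 515.828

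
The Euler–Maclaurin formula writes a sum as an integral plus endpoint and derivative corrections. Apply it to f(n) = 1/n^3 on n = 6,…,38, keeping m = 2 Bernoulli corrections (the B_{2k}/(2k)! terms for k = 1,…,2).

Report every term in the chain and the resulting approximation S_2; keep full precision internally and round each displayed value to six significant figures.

S_2 ≈ 0.0160576

The integral term ∫_6^38 1/x^3 dx = 0.0135426.
Boundary: ½(f(6) + f(38)) = ½(0.00462963 + 1.82242e-05) = 0.00232393.
So far: 0.0158666.
k=1: B_{2}/(2)! × [f^{(1)}(38) − f^{(1)}(6)] = 1/12 × (-1.43876e-06 − (-0.00231481)) = 0.000192781.
After k=1: 0.0160593.
k=2: B_{4}/(4)! × [f^{(3)}(38) − f^{(3)}(6)] = −1/720 × (-1.99274e-08 − (-0.00128601)) = -1.78609e-06.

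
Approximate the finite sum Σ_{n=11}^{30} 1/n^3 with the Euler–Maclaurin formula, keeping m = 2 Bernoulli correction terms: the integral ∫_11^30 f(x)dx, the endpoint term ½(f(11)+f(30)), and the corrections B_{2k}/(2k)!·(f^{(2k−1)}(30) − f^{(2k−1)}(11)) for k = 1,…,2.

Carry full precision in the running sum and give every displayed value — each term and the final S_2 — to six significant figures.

S_2 ≈ 0.00398757

The integral term ∫_11^30 1/x^3 dx = 0.00357668.
Endpoint term: (f(11) + f(30))/2 = (0.000751315 + 3.70370e-05)/2 = 0.000394176.
Running total after boundary: 0.00397085.
Correction k=1: B_{2}/2! · (f^{(1)}(30) − f^{(1)}(11)) = 1/12 · (-3.70370e-06 − (-0.000204904)) = 1.67667e-05.
After k=1: 0.00398762.
Correction k=2: B_{4}/4! · (f^{(3)}(30) − f^{(3)}(11)) = −1/720 · (-8.23045e-08 − (-3.38684e-05)) = -4.69252e-08.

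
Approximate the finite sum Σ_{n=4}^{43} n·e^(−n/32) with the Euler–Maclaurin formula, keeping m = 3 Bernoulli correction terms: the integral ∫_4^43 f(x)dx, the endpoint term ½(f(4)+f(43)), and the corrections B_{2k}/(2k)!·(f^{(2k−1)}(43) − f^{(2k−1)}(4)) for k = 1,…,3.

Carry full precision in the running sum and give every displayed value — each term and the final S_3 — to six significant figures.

S_3 ≈ 397.861

Integral: ∫_4^43 x·e^(−x/32) dx = 390.559.
Boundary: ½(f(4) + f(43)) = ½(3.52999 + 11.2172) = 7.37360.
Integral + boundary = 397.933.
Correction k=1: B_{2}/2! · (f^{(1)}(43) − f^{(1)}(4)) = 1/12 · (-0.0896725 − 0.772185) = -0.0718214.
After k=1: 397.861.
Correction k=2: B_{4}/4! · (f^{(3)}(43) − f^{(3)}(4)) = −1/720 · (0.000421932 − 0.00247771) = 2.85525e-06.
After k=2: 397.861.
Correction k=3: B_{6}/6! · (f^{(5)}(43) − f^{(5)}(4)) = 1/30240 · (9.09605e-07 − 4.10287e-06) = -1.05597e-10.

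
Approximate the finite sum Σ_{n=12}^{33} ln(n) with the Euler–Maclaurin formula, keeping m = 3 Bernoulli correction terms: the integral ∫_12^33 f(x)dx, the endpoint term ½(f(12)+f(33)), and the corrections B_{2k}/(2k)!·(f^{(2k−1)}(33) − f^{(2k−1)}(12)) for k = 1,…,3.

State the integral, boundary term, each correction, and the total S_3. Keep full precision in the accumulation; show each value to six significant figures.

The integral term ∫_12^33 ln(x) dx = 64.5659.
½[f(12) + f(33)] = ½[2.48491 + 3.49651] = 2.99071.
Integral + boundary = 67.5566.
Correction k=1: B_{2}/2! · (f^{(1)}(33) − f^{(1)}(12)) = 1/12 · (0.0303030 − 0.0833333) = -0.00441919.
After k=1: 67.5522.
Correction k=2: B_{4}/4! · (f^{(3)}(33) − f^{(3)}(12)) = −1/720 · (5.56529e-05 − 0.00115741) = 1.53021e-06.
After k=2: 67.5522.
Correction k=3: B_{6}/6! · (f^{(5)}(33) − f^{(5)}(12)) = 1/30240 · (6.13256e-07 − 9.64506e-05) = -3.16922e-09.

S_3 ≈ 67.5522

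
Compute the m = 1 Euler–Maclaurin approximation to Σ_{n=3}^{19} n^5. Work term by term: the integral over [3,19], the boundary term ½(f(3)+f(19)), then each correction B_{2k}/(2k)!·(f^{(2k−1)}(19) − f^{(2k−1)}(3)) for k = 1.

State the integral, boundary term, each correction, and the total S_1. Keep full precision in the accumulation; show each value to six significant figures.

The integral term ∫_3^19 x^5 dx = 7.84086e+06.
½[f(3) + f(19)] = ½[243.000 + 2.47610e+06] = 1.23817e+06.
Running total after boundary: 9.07903e+06.
Correction k=1: B_{2}/2! · (f^{(1)}(19) − f^{(1)}(3)) = 1/12 · (651605 − 405.000) = 54266.7.

S_1 ≈ 9.13330e+06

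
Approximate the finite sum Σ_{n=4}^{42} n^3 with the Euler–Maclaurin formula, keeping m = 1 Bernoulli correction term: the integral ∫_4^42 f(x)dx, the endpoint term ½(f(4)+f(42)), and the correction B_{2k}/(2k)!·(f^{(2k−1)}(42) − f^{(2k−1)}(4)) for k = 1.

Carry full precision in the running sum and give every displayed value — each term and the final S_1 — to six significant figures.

Integral: ∫_4^42 x^3 dx = 777860.
Endpoint term: (f(4) + f(42))/2 = (64.0000 + 74088.0)/2 = 37076.0.
Integral + boundary = 814936.
Order-1 term: 1/12 · (5292.00 − 48.0000) = 437.000.

S_1 ≈ 815373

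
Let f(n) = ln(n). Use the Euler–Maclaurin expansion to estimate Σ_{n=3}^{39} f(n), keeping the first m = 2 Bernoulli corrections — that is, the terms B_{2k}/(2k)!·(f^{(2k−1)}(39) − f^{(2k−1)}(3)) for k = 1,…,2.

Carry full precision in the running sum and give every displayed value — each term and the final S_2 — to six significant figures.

∫_3^39 ln(x) dx evaluates to 103.583.
Endpoint term: (f(3) + f(39))/2 = (1.09861 + 3.66356)/2 = 2.38109.
Integral + boundary = 105.964.
k=1: B_{2}/(2)! × [f^{(1)}(39) − f^{(1)}(3)] = 1/12 × (0.0256410 − 0.333333) = -0.0256410.
Partial sum through k=1: 105.939.
k=2: B_{4}/(4)! × [f^{(3)}(39) − f^{(3)}(3)] = −1/720 × (3.37160e-05 − 0.0740741) = 0.000102834.

S_2 ≈ 105.939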